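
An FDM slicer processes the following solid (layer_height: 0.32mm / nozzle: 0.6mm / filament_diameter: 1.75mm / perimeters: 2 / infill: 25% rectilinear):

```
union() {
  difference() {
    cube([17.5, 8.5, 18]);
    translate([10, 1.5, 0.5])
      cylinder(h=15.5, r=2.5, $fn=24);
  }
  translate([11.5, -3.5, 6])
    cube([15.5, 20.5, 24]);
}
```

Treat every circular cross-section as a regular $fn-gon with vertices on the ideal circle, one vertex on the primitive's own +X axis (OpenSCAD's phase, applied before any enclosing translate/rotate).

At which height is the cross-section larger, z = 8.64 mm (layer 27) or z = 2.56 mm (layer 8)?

layer 27 (z = 8.64 mm)

Layer 27 (z = 8.64): the cube is present — its section is the full 17.5×8.5 rectangle (area 148.75 mm²); the r=2.5 cylinder at (10, 1.5) contributes a regular 24-gon of circumradius 2.5 (area = (24/2)·2.500²·sin(360°/24) = 19.41 mm²); Taking the first minus the rest: starting from the 17.5×8.5 cube (148.75 mm²), the r=2.5 cylinder at (10, 1.5) partially overlaps it — only the 16.68 mm² overlap (of its 19.41 mm²) is removed, clipping the outline — area = 132.07 mm²; the cube at (11.5, -3.5) is present — its section is the full 15.5×20.5 rectangle (area 317.75 mm²); Taking the union: the regions partially overlap — summed areas 449.82 mm² minus the doubly-counted overlap 48.40 mm² gives 401.42 mm² — area = 401.42 mm². So its area = 401.42 mm². Layer 8 (z = 2.56): the 17.5×8.5 cube contributes its full rectangle (area 148.75 mm²); the r=2.5 cylinder at (10, 1.5) contributes a regular 24-gon of circumradius 2.5 (area = (24/2)·2.500²·sin(360°/24) = 19.41 mm²); After the difference (first − rest): starting from the 17.5×8.5 cube (148.75 mm²), the r=2.5 cylinder at (10, 1.5) partially overlaps it — only the 16.68 mm² overlap (of its 19.41 mm²) is removed, clipping the outline — area = 132.07 mm²; the cube at (11.5, -3.5) is not intersected at this z (z outside [6, 30]); Taking the union: only that combined region is present, so the union is just that shape — area = 132.07 mm². So its area = 132.07 mm². Layer 27 is larger (401.42 vs 132.07 mm²).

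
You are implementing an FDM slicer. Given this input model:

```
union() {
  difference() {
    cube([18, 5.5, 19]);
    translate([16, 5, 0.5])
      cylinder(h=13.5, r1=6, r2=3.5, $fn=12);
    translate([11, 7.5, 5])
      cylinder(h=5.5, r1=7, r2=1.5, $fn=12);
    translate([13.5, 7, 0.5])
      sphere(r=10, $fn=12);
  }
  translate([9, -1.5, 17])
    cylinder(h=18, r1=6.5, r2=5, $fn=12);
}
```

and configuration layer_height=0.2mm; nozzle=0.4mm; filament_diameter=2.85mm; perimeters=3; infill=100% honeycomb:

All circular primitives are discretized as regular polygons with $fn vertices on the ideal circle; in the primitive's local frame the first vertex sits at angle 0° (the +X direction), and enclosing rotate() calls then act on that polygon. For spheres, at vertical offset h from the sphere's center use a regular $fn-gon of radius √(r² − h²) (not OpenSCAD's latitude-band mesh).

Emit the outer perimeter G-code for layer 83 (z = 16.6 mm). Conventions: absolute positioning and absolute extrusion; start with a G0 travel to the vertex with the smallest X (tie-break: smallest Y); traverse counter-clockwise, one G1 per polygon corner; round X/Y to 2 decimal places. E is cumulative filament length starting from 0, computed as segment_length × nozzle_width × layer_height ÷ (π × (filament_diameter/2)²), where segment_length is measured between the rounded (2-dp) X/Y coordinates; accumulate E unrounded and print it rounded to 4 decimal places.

At z = 16.6 mm: the cube is present — its section is the full 18×5.5 rectangle; the cone at (16, 5) does not reach this height (z outside [0.5, 14]); the cone at (11, 7.5) is not intersected at this z (z outside [5, 10.5]); the sphere at (13.5, 7) does not reach this height (|z−center|=16.100 > r=10); After the difference (first − rest): none of the subtracted shapes is present at this height, so the 18×5.5 cube is unchanged — 1 connected region; the cone at (9, -1.5) is absent (z outside [17, 35]); Taking the union: only that combined region is present, so the union is just that shape — 1 connected region. The outline is a single polygon with 4 vertices. Extrusion per mm of travel: 0.4 × 0.2 / (π × 1.425²) = 0.012540. Accumulating E over each segment gives final E = 0.5894.

G0 X0.00 Y0.00 Z16.60
G1 X18.00 Y0.00 E0.2257
G1 X18.00 Y5.50 E0.2947
G1 X0.00 Y5.50 E0.5204
G1 X0.00 Y0.00 E0.5894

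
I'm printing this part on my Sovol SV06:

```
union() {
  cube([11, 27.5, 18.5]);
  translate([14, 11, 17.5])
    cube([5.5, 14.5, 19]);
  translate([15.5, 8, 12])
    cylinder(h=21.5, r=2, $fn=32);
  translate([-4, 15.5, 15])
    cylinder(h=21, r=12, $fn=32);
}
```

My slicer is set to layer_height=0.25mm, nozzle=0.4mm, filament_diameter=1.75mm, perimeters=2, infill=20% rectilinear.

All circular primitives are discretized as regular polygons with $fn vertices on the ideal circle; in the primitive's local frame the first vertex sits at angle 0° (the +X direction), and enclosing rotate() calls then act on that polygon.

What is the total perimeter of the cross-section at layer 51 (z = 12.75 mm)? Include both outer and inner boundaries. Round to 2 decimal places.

89.55 mm

At z = 12.75 mm: the cube (footprint 11×27.5) is included at this height (perimeter 77.00 mm); the cube at (14, 11) is not intersected at this z (z outside [17.5, 36.5]); the r=2 cylinder at (15.5, 8) contributes a regular 32-gon of circumradius 2 (perimeter = 2·32·2.000·sin(180°/32) = 12.55 mm); the cylinder at (-4, 15.5) does not reach this height (z outside [15, 36]); Combining (union): the 2 present regions are separate (no shared area or edge), so areas and boundary lengths simply add and each stays a separate island — boundary = 89.55 mm. Overall, the cross-section has 2 separate islands. Total boundary length (outer) = 89.55 mm.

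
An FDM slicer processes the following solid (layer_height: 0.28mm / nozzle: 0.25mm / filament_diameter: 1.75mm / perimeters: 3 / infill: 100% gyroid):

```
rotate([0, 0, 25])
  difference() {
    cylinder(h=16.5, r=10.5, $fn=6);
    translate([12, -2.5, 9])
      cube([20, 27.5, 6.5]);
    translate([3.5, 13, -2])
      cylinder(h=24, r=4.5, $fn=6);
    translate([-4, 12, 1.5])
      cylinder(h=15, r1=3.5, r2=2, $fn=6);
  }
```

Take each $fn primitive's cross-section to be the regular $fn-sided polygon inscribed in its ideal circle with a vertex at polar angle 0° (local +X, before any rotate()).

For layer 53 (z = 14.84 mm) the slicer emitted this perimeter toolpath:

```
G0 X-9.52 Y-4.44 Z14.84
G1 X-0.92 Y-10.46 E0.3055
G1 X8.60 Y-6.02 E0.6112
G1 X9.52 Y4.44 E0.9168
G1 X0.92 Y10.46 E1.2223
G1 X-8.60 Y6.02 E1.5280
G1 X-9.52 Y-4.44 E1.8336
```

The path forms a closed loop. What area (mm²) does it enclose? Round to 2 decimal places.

286.48 mm²

Apply the shoelace formula to the sequence of (X, Y) vertices; enclosed area = 286.48 mm².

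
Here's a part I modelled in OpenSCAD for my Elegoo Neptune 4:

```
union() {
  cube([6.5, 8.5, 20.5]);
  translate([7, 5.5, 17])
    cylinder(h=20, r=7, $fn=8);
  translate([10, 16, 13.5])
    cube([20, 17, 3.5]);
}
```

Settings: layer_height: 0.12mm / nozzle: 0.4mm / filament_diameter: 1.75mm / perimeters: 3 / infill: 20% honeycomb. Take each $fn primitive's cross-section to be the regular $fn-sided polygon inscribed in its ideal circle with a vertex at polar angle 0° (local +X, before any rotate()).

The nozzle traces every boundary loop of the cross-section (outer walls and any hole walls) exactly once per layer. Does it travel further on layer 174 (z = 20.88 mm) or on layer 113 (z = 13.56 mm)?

layer 113 (z = 13.56 mm)

Layer 174 (z = 20.88): the cube does not reach this height (z outside [0, 20.5]); the cylinder at (7, 5.5): section is a regular 8-gon, circumradius r=7 (perimeter = 2·8·7.000·sin(180°/8) = 42.86 mm); the cube at (10, 16) is absent (z outside [13.5, 17]); Combining (union): only the r=7 cylinder at (7, 5.5) is present, so the union is just that shape — boundary = 42.86 mm. So its perimeter = 42.86 mm. Layer 113 (z = 13.56): the cube (footprint 6.5×8.5) is included at this height (perimeter 30.00 mm); the cylinder at (7, 5.5) is not intersected at this z (z outside [17, 37]); the 20×17 cube at (10, 16) contributes its full rectangle (perimeter 74.00 mm); Taking the union: the 2 present regions are separate (no shared area or edge), so areas and boundary lengths simply add and each stays a separate island — boundary = 104.00 mm. So its perimeter = 104.00 mm. Layer 113 is larger (104.00 vs 42.86 mm).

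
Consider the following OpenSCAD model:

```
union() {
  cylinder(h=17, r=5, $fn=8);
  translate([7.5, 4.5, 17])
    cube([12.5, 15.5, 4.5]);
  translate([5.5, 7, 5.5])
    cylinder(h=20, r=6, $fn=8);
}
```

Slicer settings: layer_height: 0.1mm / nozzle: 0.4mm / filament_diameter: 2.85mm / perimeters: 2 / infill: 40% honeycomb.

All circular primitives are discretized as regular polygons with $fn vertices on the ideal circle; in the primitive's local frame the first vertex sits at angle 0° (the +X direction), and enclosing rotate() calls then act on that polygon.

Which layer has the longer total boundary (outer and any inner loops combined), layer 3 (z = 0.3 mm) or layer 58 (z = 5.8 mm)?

Layer 3 (z = 0.3): the cylinder: section is a regular 8-gon, circumradius r=5 (perimeter = 2·8·5.000·sin(180°/8) = 30.61 mm); the cube at (7.5, 4.5) is not intersected at this z (z outside [17, 21.5]); the cylinder at (5.5, 7) is absent (z outside [5.5, 25.5]); Taking the union: only the r=5 cylinder is present, so the union is just that shape — boundary = 30.61 mm. So its perimeter = 30.61 mm. Layer 58 (z = 5.8): the cylinder: section is a regular 8-gon, circumradius r=5 (perimeter = 2·8·5.000·sin(180°/8) = 30.61 mm); the cube at (7.5, 4.5) does not reach this height (z outside [17, 21.5]); the r=6 cylinder at (5.5, 7) contributes a regular 8-gon of circumradius 6 (perimeter = 2·8·6.000·sin(180°/8) = 36.74 mm); Taking the union: the regions partially overlap (shared area 5.40 mm²), so the edge portions inside another operand are dropped and the merged outline is re-measured after clipping — boundary = 56.06 mm. So its perimeter = 56.06 mm. Layer 58 is larger (56.06 vs 30.61 mm).

layer 58 (z = 5.8 mm)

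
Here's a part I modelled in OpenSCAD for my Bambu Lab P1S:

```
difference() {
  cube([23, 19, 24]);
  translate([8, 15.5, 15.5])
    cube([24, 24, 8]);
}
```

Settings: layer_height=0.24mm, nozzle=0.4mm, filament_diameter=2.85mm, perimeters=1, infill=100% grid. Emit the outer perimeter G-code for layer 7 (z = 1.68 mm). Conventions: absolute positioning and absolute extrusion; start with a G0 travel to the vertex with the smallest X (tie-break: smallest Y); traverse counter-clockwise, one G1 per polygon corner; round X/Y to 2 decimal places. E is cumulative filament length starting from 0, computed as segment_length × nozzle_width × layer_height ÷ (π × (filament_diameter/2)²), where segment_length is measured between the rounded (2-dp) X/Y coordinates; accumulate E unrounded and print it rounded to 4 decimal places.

At z = 1.68 mm: the cube (footprint 23×19) is included at this height; the cube at (8, 15.5) does not reach this height (z outside [15.5, 23.5]); Taking the first minus the rest: none of the subtracted shapes is present at this height, so the 23×19 cube is unchanged — 1 connected region. The outline is a single polygon with 4 vertices. Extrusion per mm of travel: 0.4 × 0.24 / (π × 1.425²) = 0.015048. Accumulating E over each segment gives final E = 1.2641.

G0 X0.00 Y0.00 Z1.68
G1 X23.00 Y0.00 E0.3461
G1 X23.00 Y19.00 E0.6320
G1 X0.00 Y19.00 E0.9781
G1 X0.00 Y0.00 E1.2641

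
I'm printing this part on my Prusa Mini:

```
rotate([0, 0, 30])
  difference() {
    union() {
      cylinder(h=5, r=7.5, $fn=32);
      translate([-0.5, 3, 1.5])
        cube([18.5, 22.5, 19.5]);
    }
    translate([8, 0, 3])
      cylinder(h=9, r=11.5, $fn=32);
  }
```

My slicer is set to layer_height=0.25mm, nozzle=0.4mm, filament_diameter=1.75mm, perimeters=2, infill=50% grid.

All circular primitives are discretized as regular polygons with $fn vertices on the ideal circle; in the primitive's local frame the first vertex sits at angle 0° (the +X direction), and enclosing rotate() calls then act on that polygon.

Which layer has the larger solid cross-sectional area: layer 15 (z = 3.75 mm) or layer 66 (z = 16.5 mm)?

Layer 15 (z = 3.75): the r=7.5 cylinder gives a regular 32-gon of circumradius 7.5 (constant along its height) (area = (32/2)·7.500²·sin(360°/32) = 175.58 mm²); the cube at (-0.5, 3) is present — its section is the full 18.5×22.5 rectangle (area 416.25 mm²); Taking the union: the regions partially overlap — summed areas 591.83 mm² minus the doubly-counted overlap 24.32 mm² gives 567.51 mm² — area = 567.51 mm²; the r=11.5 cylinder at (8, 0) gives a regular 32-gon of circumradius 11.5 (constant along its height) (area = (32/2)·11.500²·sin(360°/32) = 412.81 mm²); Subtracting the remaining from the first: starting from the result so far (567.51 mm²), the r=11.5 cylinder at (8, 0) partially overlaps it — only the 231.89 mm² overlap (of its 412.81 mm²) is removed, clipping the outline — area = 335.62 mm²; (whole slice rotated 30° about Z — lengths, areas and connectivity unchanged). So its area = 335.62 mm². Layer 66 (z = 16.5): the cylinder is absent (z outside [0, 5]); the 18.5×22.5 cube at (-0.5, 3) contributes its full rectangle (area 416.25 mm²); Taking the union: only the 18.5×22.5 cube at (-0.5, 3) is present, so the union is just that shape — area = 416.25 mm²; the cylinder at (8, 0) is absent (z outside [3, 12]); Taking the first minus the rest: none of the subtracted shapes is present at this height, so the result so far is unchanged — area = 416.25 mm²; (whole slice rotated 30° about Z — lengths, areas and connectivity unchanged). So its area = 416.25 mm². Layer 66 is larger (416.25 vs 335.62 mm²).

layer 66 (z = 16.5 mm)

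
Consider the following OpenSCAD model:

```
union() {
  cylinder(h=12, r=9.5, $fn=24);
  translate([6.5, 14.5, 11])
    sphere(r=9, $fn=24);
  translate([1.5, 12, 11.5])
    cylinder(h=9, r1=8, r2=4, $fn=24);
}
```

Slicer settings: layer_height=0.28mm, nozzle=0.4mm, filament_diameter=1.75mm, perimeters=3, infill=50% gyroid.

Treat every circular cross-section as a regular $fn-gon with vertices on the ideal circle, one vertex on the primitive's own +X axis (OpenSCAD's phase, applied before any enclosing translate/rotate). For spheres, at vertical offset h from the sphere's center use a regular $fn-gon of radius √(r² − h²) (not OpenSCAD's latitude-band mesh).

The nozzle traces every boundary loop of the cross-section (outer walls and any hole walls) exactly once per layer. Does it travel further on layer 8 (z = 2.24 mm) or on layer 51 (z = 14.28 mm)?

layer 8 (z = 2.24 mm)

Layer 8 (z = 2.24): the cylinder: section is a regular 24-gon, circumradius r=9.5 (perimeter = 2·24·9.500·sin(180°/24) = 59.52 mm); the r=9 sphere at (6.5, 14.5) contributes a regular 24-gon of circumradius √(9²−8.76²) = 2.065 (perimeter = 2·24·2.065·sin(180°/24) = 12.93 mm); the cone at (1.5, 12) is not intersected at this z (z outside [11.5, 20.5]); Taking the union: the 2 present regions are separate (no shared area or edge), so areas and boundary lengths simply add and each stays a separate island — boundary = 72.45 mm. So its perimeter = 72.45 mm. Layer 51 (z = 14.28): the cylinder is absent (z outside [0, 12]); the r=9 sphere at (6.5, 14.5) contributes a regular 24-gon of circumradius √(9²−3.28²) = 8.381 (perimeter = 2·24·8.381·sin(180°/24) = 52.51 mm); the cone at (1.5, 12) (r1=8→r2=4) has section circumradius 6.764 here — a regular 24-gon (perimeter = 2·24·6.764·sin(180°/24) = 42.38 mm); Taking the union: the regions partially overlap (shared area 94.18 mm²), so the edge portions inside another operand are dropped and the merged outline is re-measured after clipping — boundary = 59.38 mm. So its perimeter = 59.38 mm. Layer 8 is larger (72.45 vs 59.38 mm).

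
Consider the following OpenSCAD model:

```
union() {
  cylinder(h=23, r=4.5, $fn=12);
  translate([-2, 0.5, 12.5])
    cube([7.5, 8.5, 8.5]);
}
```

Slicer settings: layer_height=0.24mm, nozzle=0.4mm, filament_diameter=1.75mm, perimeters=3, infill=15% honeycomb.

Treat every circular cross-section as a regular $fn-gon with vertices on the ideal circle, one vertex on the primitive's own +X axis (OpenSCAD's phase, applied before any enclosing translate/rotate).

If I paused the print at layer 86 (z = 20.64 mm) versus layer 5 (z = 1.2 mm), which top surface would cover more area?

Layer 86 (z = 20.64): the r=4.5 cylinder gives a regular 12-gon of circumradius 4.5 (constant along its height) (area = (12/2)·4.500²·sin(360°/12) = 60.75 mm²); the cube at (-2, 0.5) (footprint 7.5×8.5) is included at this height (area 63.75 mm²); Merging all regions: the regions partially overlap — summed areas 124.50 mm² minus the doubly-counted overlap 20.44 mm² gives 104.06 mm² — area = 104.06 mm². So its area = 104.06 mm². Layer 5 (z = 1.2): the r=4.5 cylinder gives a regular 12-gon of circumradius 4.5 (constant along its height) (area = (12/2)·4.500²·sin(360°/12) = 60.75 mm²); the cube at (-2, 0.5) is not intersected at this z (z outside [12.5, 21]); Taking the union: only the r=4.5 cylinder is present, so the union is just that shape — area = 60.75 mm². So its area = 60.75 mm². Layer 86 is larger (104.06 vs 60.75 mm²).

layer 86 (z = 20.64 mm)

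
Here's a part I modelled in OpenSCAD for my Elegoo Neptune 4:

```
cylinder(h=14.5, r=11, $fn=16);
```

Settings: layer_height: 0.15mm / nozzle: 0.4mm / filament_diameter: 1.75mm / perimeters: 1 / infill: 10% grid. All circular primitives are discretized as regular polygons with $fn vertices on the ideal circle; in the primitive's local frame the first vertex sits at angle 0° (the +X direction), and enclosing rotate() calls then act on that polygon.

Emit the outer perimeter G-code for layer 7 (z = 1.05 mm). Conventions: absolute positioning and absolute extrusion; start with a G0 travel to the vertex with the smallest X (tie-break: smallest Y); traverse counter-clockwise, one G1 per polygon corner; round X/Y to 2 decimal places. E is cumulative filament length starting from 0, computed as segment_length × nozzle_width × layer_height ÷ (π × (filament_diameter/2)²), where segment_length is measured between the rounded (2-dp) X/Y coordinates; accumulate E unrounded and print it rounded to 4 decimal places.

G0 X-11.00 Y0.00 Z1.05
G1 X-10.16 Y-4.21 E0.1071
G1 X-7.78 Y-7.78 E0.2141
G1 X-4.21 Y-10.16 E0.3211
G1 X0.00 Y-11.00 E0.4282
G1 X4.21 Y-10.16 E0.5353
G1 X7.78 Y-7.78 E0.6424
G1 X10.16 Y-4.21 E0.7494
G1 X11.00 Y0.00 E0.8565
G1 X10.16 Y4.21 E0.9636
G1 X7.78 Y7.78 E1.0706
G1 X4.21 Y10.16 E1.1776
G1 X0.00 Y11.00 E1.2847
G1 X-4.21 Y10.16 E1.3918
G1 X-7.78 Y7.78 E1.4988
G1 X-10.16 Y4.21 E1.6059
G1 X-11.00 Y0.00 E1.7129

At z = 1.05 mm: the r=11 cylinder contributes a regular 16-gon of circumradius 11. The outline is a single polygon with 16 vertices. Extrusion per mm of travel: 0.4 × 0.15 / (π × 0.875²) = 0.024945. Accumulating E over each segment gives final E = 1.7129.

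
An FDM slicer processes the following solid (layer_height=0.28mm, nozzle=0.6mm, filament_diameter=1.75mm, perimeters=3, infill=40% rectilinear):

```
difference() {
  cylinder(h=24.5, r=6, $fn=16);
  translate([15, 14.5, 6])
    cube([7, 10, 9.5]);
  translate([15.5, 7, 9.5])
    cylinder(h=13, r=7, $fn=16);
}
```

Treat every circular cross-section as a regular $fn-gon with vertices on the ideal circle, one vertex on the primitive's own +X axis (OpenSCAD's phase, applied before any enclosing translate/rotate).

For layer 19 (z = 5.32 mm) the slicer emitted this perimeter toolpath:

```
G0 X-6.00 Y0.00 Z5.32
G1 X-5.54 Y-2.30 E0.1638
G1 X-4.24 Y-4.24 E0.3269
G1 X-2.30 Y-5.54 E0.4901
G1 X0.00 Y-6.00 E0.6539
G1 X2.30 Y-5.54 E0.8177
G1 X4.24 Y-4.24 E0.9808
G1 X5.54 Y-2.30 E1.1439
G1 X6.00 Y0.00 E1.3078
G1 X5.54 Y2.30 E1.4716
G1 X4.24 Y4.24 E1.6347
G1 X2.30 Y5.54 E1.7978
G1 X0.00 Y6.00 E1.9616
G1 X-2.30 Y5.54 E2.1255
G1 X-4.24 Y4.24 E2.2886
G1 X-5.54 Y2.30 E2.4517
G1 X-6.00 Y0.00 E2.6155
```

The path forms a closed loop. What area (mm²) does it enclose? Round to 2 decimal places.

Apply the shoelace formula to the sequence of (X, Y) vertices; enclosed area = 110.15 mm².

110.15 mm²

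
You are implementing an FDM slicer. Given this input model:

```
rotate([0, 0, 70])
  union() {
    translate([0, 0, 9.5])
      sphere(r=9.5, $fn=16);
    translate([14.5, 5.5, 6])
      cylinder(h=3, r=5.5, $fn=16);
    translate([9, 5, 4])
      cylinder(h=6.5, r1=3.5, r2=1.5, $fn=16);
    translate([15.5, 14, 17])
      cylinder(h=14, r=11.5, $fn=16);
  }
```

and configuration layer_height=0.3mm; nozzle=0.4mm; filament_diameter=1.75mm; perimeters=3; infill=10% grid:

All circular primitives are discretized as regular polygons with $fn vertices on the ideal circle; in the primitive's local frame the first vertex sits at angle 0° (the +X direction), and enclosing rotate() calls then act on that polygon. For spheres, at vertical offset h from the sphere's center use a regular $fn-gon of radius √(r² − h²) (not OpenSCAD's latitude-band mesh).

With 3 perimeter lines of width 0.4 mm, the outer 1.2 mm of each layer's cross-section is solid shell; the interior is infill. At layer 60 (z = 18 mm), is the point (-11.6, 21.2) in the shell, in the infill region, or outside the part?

At z = 18 mm: the r=9.5 sphere contributes a regular 16-gon of circumradius √(9.5²−8.5²) = 4.243; the cylinder at (14.5, 5.5) does not reach this height (z outside [6, 9]); the cone at (9, 5) is not intersected at this z (z outside [4, 10.5]); the r=11.5 cylinder at (15.5, 14) gives a regular 16-gon of circumradius 11.5 (constant along its height); Merging all regions: the 2 present regions are separate (no shared area or edge), so areas and boundary lengths simply add and each stays a separate island — 2 connected regions; (rotated 70° about Z; rotation is an isometry so areas/perimeters/island counts are preserved). Overall, the cross-section has 2 separate islands. Undo the 70° rotation: the query point maps to (15.954, 18.151) in the un-rotated model frame. The nearest boundary edge runs (15.50, 25.50)→(19.90, 24.62); distance from the point to it = 7.12 mm. (Shell/infill is judged within the island containing the point — the largest one.) The point is inside the cross-section and 7.12 mm from the nearest boundary — more than the 1.2 mm shell width (3 × 0.4), so it's in the infill interior.

infill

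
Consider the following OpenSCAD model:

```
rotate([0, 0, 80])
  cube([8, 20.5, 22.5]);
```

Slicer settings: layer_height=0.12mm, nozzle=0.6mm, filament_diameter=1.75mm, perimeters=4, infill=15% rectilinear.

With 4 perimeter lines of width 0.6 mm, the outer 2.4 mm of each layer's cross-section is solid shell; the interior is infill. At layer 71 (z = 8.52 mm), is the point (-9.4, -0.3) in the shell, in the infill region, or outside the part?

At z = 8.52 mm: the cube is present — its section is the full 8×20.5 rectangle; (rotated 80° about Z; rotation is an isometry so areas/perimeters/island counts are preserved). Overall, the cross-section is a single solid region. Undo the 80° rotation: the query point maps to (-1.928, 9.205) in the un-rotated model frame. The nearest boundary edge runs (0.00, 20.50)→(0.00, 0.00); distance from the point to it = 1.93 mm. The point is not inside any of the regions above, so it lies outside the cross-section (1.93 mm from the nearest boundary).

outside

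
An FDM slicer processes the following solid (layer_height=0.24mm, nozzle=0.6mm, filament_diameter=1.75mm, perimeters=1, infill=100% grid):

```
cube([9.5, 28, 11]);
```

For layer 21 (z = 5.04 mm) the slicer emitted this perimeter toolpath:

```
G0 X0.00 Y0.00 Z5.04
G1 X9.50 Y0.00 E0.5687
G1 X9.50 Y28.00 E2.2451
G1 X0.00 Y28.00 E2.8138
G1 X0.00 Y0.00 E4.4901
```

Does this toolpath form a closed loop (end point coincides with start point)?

Start point (G0): (0.00, 0.00). End point (last G1): the path returns to the start — closed.

yes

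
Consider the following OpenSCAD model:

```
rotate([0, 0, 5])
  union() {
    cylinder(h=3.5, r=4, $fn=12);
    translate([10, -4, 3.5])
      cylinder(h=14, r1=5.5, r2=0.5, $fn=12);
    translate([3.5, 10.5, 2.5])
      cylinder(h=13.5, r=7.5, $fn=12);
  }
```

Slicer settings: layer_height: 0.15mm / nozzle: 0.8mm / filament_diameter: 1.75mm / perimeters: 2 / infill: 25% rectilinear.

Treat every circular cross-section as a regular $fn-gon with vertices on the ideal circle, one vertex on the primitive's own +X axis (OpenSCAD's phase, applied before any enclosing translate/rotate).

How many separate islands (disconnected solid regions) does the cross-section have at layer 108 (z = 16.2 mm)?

At z = 16.2 mm: the cylinder is not intersected at this z (z outside [0, 3.5]); the cone at (10, -4): at t=0.907 of its height the radius interpolates to r₁+(r₂−r₁)t = 0.964, giving a regular 12-gon of that circumradius; the cylinder at (3.5, 10.5) is absent (z outside [2.5, 16]); Taking the union: only the cone at (10, -4) is present, so the union is just that shape — 1 connected region; (rotated 5° about Z; rotation is an isometry so areas/perimeters/island counts are preserved). Overall, the cross-section is a single solid region. Island count = 1.

1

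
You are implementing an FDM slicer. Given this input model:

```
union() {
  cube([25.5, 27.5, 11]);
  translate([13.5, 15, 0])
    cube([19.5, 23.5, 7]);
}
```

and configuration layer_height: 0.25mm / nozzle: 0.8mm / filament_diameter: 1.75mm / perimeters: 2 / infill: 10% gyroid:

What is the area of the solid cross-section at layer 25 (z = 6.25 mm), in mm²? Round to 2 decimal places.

At z = 6.25 mm: the cube (footprint 25.5×27.5) is included at this height (area 701.25 mm²); the cube at (13.5, 15) (footprint 19.5×23.5) is included at this height (area 458.25 mm²); Combining (union): the regions partially overlap — summed areas 1159.50 mm² minus the doubly-counted overlap 150.00 mm² gives 1009.50 mm² — area = 1009.50 mm². Overall, the cross-section is a single solid region. Net area = 1009.50 mm².

1009.50 mm²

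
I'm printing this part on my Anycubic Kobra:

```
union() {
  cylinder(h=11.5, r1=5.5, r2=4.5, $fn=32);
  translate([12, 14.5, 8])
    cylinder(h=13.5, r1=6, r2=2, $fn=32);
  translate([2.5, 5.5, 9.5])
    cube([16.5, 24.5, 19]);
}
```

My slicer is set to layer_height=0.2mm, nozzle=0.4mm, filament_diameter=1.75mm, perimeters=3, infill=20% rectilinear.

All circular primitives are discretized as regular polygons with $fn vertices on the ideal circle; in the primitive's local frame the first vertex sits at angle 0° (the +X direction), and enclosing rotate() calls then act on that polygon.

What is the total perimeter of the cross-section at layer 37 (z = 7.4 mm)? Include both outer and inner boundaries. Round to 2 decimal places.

30.47 mm

At z = 7.4 mm: the cone: at t=0.643 of its height the radius interpolates to r₁+(r₂−r₁)t = 4.857, giving a regular 32-gon of that circumradius (perimeter = 2·32·4.857·sin(180°/32) = 30.47 mm); the cone at (12, 14.5) is absent (z outside [8, 21.5]); the cube at (2.5, 5.5) does not reach this height (z outside [9.5, 28.5]); Taking the union: only the cone is present, so the union is just that shape — boundary = 30.47 mm. Overall, the cross-section is a single solid region. Total boundary length (outer) = 30.47 mm.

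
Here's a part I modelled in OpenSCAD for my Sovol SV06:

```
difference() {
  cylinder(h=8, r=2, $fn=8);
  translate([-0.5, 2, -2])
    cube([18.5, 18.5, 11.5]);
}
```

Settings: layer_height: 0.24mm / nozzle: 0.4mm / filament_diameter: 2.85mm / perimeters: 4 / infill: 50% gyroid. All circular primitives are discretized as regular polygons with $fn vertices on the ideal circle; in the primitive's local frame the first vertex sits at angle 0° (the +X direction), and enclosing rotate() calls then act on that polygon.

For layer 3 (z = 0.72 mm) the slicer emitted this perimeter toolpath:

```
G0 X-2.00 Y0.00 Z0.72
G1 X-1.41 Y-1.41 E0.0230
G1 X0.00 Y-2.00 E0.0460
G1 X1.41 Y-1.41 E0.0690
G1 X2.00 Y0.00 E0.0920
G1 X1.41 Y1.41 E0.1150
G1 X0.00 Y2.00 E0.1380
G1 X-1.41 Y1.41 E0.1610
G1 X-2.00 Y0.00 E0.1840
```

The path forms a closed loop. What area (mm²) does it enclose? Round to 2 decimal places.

11.28 mm²

Apply the shoelace formula to the sequence of (X, Y) vertices; enclosed area = 11.28 mm².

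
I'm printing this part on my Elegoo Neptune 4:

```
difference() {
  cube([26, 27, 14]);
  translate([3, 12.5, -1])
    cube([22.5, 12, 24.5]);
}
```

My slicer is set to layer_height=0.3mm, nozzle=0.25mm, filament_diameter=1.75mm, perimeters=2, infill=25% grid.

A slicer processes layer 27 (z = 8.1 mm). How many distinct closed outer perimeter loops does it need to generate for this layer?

At z = 8.1 mm: the cube (footprint 26×27) is included at this height; the 22.5×12 cube at (3, 12.5) contributes its full rectangle; Subtracting the remaining from the first: starting from the 26×27 cube, the 22.5×12 cube at (3, 12.5) lies wholly inside it (removes its full 270.00 mm² and its 69.00 mm outline becomes a hole wall) — 1 connected region with 1 hole. The result has 1 disconnected region.

1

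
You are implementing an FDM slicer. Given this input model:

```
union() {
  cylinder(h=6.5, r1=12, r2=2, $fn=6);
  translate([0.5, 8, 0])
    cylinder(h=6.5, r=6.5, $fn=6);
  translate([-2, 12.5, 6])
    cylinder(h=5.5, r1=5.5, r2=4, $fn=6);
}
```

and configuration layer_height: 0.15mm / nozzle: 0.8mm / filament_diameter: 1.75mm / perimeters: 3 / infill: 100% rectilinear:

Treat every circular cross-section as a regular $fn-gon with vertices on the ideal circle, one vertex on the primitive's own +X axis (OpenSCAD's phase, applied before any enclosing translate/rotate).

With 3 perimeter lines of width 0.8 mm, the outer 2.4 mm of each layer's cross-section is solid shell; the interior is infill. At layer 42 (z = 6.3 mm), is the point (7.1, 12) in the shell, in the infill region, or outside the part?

At z = 6.3 mm: the cone: at t=0.969 of its height the radius interpolates to r₁+(r₂−r₁)t = 2.308, giving a regular 6-gon of that circumradius; the r=6.5 cylinder at (0.5, 8) gives a regular 6-gon of circumradius 6.5 (constant along its height); the cone at (-2, 12.5) contributes a regular 6-gon of circumradius 5.418 (interpolated between r1=5.5 and r2=4 at t=0.055); Combining (union): the regions partially overlap (shared area 38.12 mm²), so overlapping operands fuse into one piece — 2 connected regions. Overall, the cross-section has 2 separate islands. The nearest boundary edge runs (3.75, 13.63)→(7.00, 8.00); distance from the point to it = 2.09 mm. The point is not inside any of the regions above, so it lies outside the cross-section (2.09 mm from the nearest boundary).

outside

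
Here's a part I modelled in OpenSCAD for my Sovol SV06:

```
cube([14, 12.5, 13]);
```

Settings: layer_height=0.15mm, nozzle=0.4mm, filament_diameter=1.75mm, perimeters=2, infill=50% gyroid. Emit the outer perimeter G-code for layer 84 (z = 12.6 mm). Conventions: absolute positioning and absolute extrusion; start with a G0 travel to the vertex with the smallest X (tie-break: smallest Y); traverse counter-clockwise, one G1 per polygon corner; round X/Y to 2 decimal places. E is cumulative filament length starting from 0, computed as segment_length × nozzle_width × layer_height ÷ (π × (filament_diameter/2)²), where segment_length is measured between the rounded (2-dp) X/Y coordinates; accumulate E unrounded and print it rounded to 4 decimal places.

At z = 12.6 mm: the cube is present — its section is the full 14×12.5 rectangle. The outline is a single polygon with 4 vertices. Extrusion per mm of travel: 0.4 × 0.15 / (π × 0.875²) = 0.024945. Accumulating E over each segment gives final E = 1.3221.

G0 X0.00 Y0.00 Z12.60
G1 X14.00 Y0.00 E0.3492
G1 X14.00 Y12.50 E0.6610
G1 X0.00 Y12.50 E1.0103
G1 X0.00 Y0.00 E1.3221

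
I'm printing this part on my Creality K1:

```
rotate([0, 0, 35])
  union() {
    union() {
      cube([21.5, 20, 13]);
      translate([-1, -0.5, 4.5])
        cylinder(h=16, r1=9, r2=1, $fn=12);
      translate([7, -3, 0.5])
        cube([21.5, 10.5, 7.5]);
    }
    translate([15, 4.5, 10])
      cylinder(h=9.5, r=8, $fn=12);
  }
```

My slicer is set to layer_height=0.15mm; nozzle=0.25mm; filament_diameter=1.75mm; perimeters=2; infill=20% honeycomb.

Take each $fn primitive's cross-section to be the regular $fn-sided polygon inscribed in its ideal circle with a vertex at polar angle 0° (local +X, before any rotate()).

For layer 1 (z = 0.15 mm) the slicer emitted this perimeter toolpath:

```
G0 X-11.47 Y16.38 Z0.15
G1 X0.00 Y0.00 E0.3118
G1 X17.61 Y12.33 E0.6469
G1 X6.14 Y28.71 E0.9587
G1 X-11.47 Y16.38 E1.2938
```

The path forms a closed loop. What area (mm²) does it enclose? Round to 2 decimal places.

429.88 mm²

Apply the shoelace formula to the sequence of (X, Y) vertices; enclosed area = 429.88 mm².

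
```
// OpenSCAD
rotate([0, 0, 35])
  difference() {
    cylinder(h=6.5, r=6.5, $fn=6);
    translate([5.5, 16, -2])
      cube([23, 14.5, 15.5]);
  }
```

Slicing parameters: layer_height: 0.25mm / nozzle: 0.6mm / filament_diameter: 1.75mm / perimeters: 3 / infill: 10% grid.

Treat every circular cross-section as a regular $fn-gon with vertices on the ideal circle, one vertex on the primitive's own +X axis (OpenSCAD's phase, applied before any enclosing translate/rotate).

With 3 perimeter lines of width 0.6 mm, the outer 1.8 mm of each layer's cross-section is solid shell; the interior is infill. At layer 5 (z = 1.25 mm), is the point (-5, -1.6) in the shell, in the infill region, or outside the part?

At z = 1.25 mm: the cylinder: section is a regular 6-gon, circumradius r=6.5; the cube at (5.5, 16) is present — its section is the full 23×14.5 rectangle; After the difference (first − rest): starting from the r=6.5 cylinder, the 23×14.5 cube at (5.5, 16) misses the remaining region (no effect) — 1 connected region; (whole slice rotated 35° about Z — lengths, areas and connectivity unchanged). Overall, the cross-section is a single solid region. Undo the 35° rotation: the query point maps to (-5.013, 1.557) in the un-rotated model frame. The nearest boundary edge runs (-6.50, 0.00)→(-3.25, 5.63); distance from the point to it = 0.51 mm. The point is inside the cross-section, 0.51 mm from the nearest boundary — within the 1.8 mm shell band (3 × 0.6).

shell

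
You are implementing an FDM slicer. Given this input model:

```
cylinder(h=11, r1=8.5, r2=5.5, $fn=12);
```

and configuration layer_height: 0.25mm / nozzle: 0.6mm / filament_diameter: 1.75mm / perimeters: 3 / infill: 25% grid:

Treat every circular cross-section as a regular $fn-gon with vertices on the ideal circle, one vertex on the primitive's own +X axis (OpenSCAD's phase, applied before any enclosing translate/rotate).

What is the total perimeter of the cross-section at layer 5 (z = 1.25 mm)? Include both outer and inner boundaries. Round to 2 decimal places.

50.68 mm

At z = 1.25 mm: the cone (r1=8.5→r2=5.5) has section circumradius 8.159 here — a regular 12-gon (perimeter = 2·12·8.159·sin(180°/12) = 50.68 mm). Overall, the cross-section is a single solid region. Total boundary length (outer) = 50.68 mm.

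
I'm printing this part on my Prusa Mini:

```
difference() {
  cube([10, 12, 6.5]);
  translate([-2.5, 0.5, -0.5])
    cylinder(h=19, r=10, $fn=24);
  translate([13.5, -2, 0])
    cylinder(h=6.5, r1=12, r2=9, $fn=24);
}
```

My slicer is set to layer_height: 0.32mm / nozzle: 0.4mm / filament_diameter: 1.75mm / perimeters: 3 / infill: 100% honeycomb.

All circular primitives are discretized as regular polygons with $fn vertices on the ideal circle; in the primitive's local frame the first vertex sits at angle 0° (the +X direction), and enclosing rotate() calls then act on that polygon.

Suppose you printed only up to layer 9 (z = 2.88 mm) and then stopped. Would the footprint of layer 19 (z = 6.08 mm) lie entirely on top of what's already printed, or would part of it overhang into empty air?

Compare the two slices. At z = 2.88: the cube is present — its section is the full 10×12 rectangle (area 120.00 mm²); the r=10 cylinder at (-2.5, 0.5) contributes a regular 24-gon of circumradius 10 (area = (24/2)·10.000²·sin(360°/24) = 310.58 mm²); the cone at (13.5, -2) (r1=12→r2=9) has section circumradius 10.671 here — a regular 24-gon (area = (24/2)·10.671²·sin(360°/24) = 353.65 mm²); Subtracting the remaining from the first: starting from the 10×12 cube (120.00 mm²), the r=10 cylinder at (-2.5, 0.5) partially overlaps it — only the 56.79 mm² overlap (of its 310.58 mm²) is removed, clipping the outline; the cone at (13.5, -2) partially overlaps it — only the 22.09 mm² overlap (of its 353.65 mm²) is removed, clipping the outline — area = 41.12 mm². At z = 6.08: the 10×12 cube contributes its full rectangle (area 120.00 mm²); the r=10 cylinder at (-2.5, 0.5) contributes a regular 24-gon of circumradius 10 (area = (24/2)·10.000²·sin(360°/24) = 310.58 mm²); the cone at (13.5, -2): at t=0.935 of its height the radius interpolates to r₁+(r₂−r₁)t = 9.194, giving a regular 24-gon of that circumradius (area = (24/2)·9.194²·sin(360°/24) = 262.53 mm²); After the difference (first − rest): starting from the 10×12 cube (120.00 mm²), the r=10 cylinder at (-2.5, 0.5) partially overlaps it — only the 56.79 mm² overlap (of its 310.58 mm²) is removed, clipping the outline; the cone at (13.5, -2) partially overlaps it — only the 15.77 mm² overlap (of its 262.53 mm²) is removed, clipping the outline — area = 47.44 mm². Checking containment: at z = 6.08 the cross-section extends beyond the z = 2.88 cross-section by about 6.31 mm².

part overhangs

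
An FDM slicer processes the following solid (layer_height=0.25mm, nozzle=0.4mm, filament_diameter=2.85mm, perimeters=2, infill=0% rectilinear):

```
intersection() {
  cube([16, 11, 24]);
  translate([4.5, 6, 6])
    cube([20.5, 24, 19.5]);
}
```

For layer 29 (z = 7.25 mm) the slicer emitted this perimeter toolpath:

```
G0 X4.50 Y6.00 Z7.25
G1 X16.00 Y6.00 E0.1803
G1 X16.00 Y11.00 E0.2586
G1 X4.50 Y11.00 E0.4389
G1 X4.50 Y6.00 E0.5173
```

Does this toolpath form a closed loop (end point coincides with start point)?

Start point (G0): (4.50, 6.00). End point (last G1): the path returns to the start — closed.

yes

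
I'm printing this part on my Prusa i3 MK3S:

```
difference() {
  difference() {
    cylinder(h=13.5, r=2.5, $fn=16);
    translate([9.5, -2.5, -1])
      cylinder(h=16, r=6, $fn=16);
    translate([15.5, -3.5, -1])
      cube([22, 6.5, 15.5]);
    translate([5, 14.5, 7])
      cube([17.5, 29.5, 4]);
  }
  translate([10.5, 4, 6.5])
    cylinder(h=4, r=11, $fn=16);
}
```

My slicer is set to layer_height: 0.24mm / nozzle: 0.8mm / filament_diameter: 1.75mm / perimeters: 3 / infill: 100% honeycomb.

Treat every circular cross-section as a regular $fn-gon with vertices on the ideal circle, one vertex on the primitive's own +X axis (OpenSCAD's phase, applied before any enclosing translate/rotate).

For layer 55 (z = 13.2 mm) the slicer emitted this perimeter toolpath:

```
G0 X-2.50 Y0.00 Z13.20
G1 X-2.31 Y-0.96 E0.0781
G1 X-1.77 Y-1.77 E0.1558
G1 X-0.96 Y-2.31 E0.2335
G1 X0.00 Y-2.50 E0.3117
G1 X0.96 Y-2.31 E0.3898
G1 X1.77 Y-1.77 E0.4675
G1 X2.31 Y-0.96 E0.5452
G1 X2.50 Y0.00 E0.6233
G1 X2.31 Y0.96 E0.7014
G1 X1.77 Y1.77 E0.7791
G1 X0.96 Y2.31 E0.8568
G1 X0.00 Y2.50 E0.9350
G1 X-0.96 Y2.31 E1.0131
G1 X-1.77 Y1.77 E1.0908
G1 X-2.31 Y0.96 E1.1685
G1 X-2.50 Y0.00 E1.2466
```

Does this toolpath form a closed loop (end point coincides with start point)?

Start point (G0): (-2.50, 0.00). End point (last G1): the path returns to the start — closed.

yes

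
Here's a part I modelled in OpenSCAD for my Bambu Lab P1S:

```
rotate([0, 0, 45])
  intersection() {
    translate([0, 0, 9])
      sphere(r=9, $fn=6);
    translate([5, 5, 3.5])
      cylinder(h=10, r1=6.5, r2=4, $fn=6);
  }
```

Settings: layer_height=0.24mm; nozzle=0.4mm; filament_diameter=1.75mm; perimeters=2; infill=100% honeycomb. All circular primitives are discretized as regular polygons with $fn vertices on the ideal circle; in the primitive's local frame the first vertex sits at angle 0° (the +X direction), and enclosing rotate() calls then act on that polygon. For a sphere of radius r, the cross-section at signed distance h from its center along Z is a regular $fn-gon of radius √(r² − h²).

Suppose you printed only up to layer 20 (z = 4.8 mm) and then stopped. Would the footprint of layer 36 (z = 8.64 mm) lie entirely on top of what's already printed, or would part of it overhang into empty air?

part overhangs

Compare the two slices. At z = 4.8: the r=9 sphere slices to a regular 6-gon of circumradius 7.960 (√(r²−h²) with h=4.2 from center) (area = (6/2)·7.960²·sin(360°/6) = 164.61 mm²); the cone at (5, 5) contributes a regular 6-gon of circumradius 6.175 (interpolated between r1=6.5 and r2=4 at t=0.130) (area = (6/2)·6.175²·sin(360°/6) = 99.07 mm²); Keeping only the common overlap: the cone at (5, 5) partially overlaps the r=9 sphere; clipping to the common part keeps 43.10 mm² — area = 43.10 mm²; (whole slice rotated 45° about Z — lengths, areas and connectivity unchanged). At z = 8.64: the r=9 sphere slices to a regular 6-gon of circumradius 8.993 (√(r²−h²) with h=0.36 from center) (area = (6/2)·8.993²·sin(360°/6) = 210.11 mm²); the cone at (5, 5) (r1=6.5→r2=4) has section circumradius 5.215 here — a regular 6-gon (area = (6/2)·5.215²·sin(360°/6) = 70.66 mm²); Taking the intersection: the cone at (5, 5) partially overlaps the r=9 sphere; clipping to the common part keeps 41.15 mm² — area = 41.15 mm²; (whole slice rotated 45° about Z — lengths, areas and connectivity unchanged). Checking containment: at z = 8.64 the cross-section extends beyond the z = 4.8 cross-section by about 9.33 mm².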